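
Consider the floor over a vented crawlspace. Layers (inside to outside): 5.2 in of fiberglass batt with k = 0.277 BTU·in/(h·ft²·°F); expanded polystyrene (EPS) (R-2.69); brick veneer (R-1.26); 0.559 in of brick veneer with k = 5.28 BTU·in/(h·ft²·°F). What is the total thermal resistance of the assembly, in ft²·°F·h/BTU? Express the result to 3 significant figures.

22.8 ft²·°F·h/BTU

5.2/0.277 = 18.77
0.559/5.28 = 0.1059
R_total = 18.77 + 2.69 + 1.26 + 0.1059 = 22.83 ft²·°F·h/BTU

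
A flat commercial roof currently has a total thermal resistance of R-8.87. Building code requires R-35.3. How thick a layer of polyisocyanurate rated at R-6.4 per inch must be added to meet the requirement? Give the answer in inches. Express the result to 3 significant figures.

4.13 in

ΔR = 35.3 − 8.87 = 26.43 ft²·°F·h/BTU
L = ΔR / (R/in) = 26.43/6.4 = 4.13 in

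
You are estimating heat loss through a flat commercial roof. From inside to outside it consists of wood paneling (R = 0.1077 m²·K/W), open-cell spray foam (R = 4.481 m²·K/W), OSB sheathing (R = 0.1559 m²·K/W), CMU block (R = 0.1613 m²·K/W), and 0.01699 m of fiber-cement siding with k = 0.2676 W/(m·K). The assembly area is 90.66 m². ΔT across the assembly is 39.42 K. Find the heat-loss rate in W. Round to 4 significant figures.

0.01699/0.2676 = 0.06349
R_total = 0.1077 + 4.481 + 0.1559 + 0.1613 + 0.06349 = 4.9694 m²·K/W
Q = A·ΔT/R = 90.66 × 39.42 / 4.9694 = 719.17 W

719.2 W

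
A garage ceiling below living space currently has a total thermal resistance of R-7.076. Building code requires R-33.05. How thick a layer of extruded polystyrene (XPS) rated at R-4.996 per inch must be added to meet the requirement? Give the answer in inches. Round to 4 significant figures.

5.199 in

ΔR = 33.05 − 7.076 = 25.974 ft²·°F·h/BTU
L = ΔR / (R/in) = 25.974/4.996 = 5.199 in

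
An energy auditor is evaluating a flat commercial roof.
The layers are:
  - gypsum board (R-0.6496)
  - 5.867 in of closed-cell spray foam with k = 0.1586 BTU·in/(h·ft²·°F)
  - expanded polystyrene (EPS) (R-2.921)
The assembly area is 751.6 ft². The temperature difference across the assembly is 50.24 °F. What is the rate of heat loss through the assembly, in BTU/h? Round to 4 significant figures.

5.867/0.1586 = 36.992
R_total = 0.6496 + 36.992 + 2.921 = 40.563 ft²·°F·h/BTU
Q = A·ΔT/R = 751.6 × 50.24 / 40.563 = 930.91 BTU/h

930.9 BTU/h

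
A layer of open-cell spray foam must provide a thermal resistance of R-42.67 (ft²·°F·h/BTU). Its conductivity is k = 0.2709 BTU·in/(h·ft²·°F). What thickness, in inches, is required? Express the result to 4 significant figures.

L = R × k = 42.67 × 0.2709 = 11.559 in

11.56 in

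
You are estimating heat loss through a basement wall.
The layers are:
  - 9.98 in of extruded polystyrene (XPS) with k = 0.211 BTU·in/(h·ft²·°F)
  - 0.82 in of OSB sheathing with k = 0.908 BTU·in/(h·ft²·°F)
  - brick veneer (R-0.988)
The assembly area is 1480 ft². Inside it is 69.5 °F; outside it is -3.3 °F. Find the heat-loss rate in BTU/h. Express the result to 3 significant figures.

9.98/0.211 = 47.3
0.82/0.908 = 0.9031
R_total = 47.3 + 0.9031 + 0.988 = 49.19 ft²·°F·h/BTU
Q = A·ΔT/R = 1480 × (69.5 − (-3.3)) / 49.19 = 2190 BTU/h

2190 BTU/h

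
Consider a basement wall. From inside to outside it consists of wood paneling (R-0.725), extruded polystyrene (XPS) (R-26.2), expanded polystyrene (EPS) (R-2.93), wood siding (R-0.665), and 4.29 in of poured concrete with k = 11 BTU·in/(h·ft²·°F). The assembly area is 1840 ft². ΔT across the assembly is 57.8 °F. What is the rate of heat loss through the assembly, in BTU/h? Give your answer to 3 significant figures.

3440 BTU/h

4.29/11 = 0.39
R_total = 0.725 + 26.2 + 2.93 + 0.665 + 0.39 = 30.91 ft²·°F·h/BTU
Q = A·ΔT/R = 1840 × 57.8 / 30.91 = 3441 BTU/h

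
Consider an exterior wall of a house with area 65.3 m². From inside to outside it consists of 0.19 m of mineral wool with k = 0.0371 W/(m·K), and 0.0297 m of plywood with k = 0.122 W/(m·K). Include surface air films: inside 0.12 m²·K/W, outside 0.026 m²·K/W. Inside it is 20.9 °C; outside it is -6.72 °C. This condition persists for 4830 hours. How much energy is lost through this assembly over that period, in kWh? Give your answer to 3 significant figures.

0.19/0.0371 = 5.121
0.0297/0.122 = 0.2434
R_total = 0.12 + 5.121 + 0.2434 + 0.026 = 5.511 m²·K/W
Q = 65.3 × (20.9 − (-6.72)) / 5.511 = 327.3 W
E = 327.3 W × 4830 h / 1000 = 1581 kWh

1580 kWh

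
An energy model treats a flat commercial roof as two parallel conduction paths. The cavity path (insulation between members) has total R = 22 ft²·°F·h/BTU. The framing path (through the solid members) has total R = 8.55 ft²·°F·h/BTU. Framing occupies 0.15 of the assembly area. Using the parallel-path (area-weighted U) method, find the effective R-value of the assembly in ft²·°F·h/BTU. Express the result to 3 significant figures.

17.8 ft²·°F·h/BTU

U_eff = 0.85/22 + 0.15/8.55 = 0.03864 + 0.01754 = 0.05618
R_eff = 1/U_eff = 17.8 ft²·°F·h/BTU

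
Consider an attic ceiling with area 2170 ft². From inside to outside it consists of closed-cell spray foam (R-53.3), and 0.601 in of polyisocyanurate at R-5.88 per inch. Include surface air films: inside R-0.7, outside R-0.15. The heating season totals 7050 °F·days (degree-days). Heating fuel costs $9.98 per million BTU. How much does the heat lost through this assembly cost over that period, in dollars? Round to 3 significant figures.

0.601 × 5.88 = 3.534
R_total = 0.7 + 53.3 + 3.534 + 0.15 = 57.68 ft²·°F·h/BTU
E = A × HDD × 24 / R = 2170 × 7050 × 24 / 57.68 = 6365000 BTU
Cost = 6365000/10⁶ × 9.98 = $63.52

63.5 dollars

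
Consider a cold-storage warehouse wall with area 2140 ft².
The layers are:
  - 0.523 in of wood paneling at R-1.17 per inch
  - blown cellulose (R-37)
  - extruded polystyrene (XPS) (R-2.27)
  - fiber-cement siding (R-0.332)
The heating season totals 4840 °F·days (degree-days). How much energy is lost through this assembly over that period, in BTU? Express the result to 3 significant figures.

0.523 × 1.17 = 0.6119
R_total = 0.6119 + 37 + 2.27 + 0.332 = 40.21 ft²·°F·h/BTU
E = A × HDD × 24 / R = 2140 × 4840 × 24 / 40.21 = 6182000 BTU

6180000 BTU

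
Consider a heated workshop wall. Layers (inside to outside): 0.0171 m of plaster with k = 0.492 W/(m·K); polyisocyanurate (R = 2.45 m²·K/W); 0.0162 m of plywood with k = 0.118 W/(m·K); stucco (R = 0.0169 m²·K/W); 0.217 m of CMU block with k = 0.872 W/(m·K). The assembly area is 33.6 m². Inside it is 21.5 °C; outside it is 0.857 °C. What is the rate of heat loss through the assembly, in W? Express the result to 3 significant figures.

240 W

0.0171/0.492 = 0.03476
0.0162/0.118 = 0.1373
0.217/0.872 = 0.2489
R_total = 0.03476 + 2.45 + 0.1373 + 0.0169 + 0.2489 = 2.888 m²·K/W
Q = A·ΔT/R = 33.6 × (21.5 − 0.857) / 2.888 = 240.2 W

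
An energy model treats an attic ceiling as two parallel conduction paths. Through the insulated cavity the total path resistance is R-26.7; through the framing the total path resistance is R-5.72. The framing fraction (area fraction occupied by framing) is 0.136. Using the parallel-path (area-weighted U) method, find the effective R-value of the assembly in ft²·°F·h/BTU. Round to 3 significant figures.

U_eff = 0.864/26.7 + 0.136/5.72 = 0.03236 + 0.02378 = 0.05614
R_eff = 1/U_eff = 17.81 ft²·°F·h/BTU

17.8 ft²·°F·h/BTU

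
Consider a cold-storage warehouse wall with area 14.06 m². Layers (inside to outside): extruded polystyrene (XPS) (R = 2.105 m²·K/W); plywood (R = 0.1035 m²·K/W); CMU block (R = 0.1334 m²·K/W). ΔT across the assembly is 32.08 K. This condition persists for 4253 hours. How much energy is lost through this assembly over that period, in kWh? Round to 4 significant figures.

R_total = 2.105 + 0.1035 + 0.1334 = 2.3419 m²·K/W
Q = 14.06 × 32.08 / 2.3419 = 192.6 W
E = 192.6 W × 4253 h / 1000 = 819.12 kWh

819.1 kWh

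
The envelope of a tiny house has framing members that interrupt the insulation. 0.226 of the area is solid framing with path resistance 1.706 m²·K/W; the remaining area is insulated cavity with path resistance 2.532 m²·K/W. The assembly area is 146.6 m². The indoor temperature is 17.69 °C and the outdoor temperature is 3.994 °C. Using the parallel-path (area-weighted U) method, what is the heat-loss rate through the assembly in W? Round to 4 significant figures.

U_eff = 0.774/2.532 + 0.226/1.706 = 0.30569 + 0.13247 = 0.43816
R_eff = 1/U_eff = 2.2823 m²·K/W
Q = 146.6 × (17.69 − 3.994) / 2.2823 = 879.75 W

879.8 W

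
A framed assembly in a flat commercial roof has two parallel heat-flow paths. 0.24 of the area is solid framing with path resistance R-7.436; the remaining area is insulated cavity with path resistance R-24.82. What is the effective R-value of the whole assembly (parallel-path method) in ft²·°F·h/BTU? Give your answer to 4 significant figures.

15.90 ft²·°F·h/BTU

U_eff = 0.76/24.82 + 0.24/7.436 = 0.03062 + 0.032275 = 0.062896
R_eff = 1/U_eff = 15.899 ft²·°F·h/BTU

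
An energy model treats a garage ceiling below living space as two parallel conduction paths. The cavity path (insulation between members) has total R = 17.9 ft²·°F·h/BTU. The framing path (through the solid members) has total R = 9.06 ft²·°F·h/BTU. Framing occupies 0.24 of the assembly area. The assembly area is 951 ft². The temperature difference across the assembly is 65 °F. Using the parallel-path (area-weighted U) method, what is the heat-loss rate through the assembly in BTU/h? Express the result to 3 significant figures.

U_eff = 0.76/17.9 + 0.24/9.06 = 0.04246 + 0.02649 = 0.06895
R_eff = 1/U_eff = 14.5 ft²·°F·h/BTU
Q = 951 × 65 / 14.5 = 4262 BTU/h

4260 BTU/h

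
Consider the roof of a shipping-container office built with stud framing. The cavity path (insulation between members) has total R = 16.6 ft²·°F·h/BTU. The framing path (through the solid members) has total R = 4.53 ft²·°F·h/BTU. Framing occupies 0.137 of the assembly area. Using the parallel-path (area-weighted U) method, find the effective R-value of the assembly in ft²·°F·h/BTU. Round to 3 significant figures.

12.2 ft²·°F·h/BTU

U_eff = 0.863/16.6 + 0.137/4.53 = 0.05199 + 0.03024 = 0.08223
R_eff = 1/U_eff = 12.16 ft²·°F·h/BTU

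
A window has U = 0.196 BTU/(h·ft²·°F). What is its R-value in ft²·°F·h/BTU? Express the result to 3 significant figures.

R = 1/U = 1/0.196 = 5.102

5.10 ft²·°F·h/BTU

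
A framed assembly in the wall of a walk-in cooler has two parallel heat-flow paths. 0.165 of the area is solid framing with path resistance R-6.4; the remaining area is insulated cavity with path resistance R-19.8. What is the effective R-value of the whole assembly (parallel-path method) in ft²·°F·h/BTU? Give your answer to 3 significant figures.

14.7 ft²·°F·h/BTU

U_eff = 0.835/19.8 + 0.165/6.4 = 0.04217 + 0.02578 = 0.06795
R_eff = 1/U_eff = 14.72 ft²·°F·h/BTU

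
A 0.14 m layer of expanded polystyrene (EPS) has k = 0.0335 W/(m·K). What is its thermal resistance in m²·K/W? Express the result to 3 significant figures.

4.18 m²·K/W

R = L/k = 0.14/0.0335 = 4.179 m²·K/W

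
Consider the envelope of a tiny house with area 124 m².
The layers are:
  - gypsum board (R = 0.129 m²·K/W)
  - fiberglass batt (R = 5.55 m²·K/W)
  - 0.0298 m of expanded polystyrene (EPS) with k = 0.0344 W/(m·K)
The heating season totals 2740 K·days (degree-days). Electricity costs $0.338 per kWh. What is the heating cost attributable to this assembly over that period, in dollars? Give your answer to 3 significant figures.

421 dollars

0.0298/0.0344 = 0.8663
R_total = 0.129 + 5.55 + 0.8663 = 6.545 m²·K/W
E = A × HDD × 24 / R / 1000 = 124 × 2740 × 24 / 6.545 / 1000 = 1246 kWh
Cost = 1246 × 0.338 = $421.1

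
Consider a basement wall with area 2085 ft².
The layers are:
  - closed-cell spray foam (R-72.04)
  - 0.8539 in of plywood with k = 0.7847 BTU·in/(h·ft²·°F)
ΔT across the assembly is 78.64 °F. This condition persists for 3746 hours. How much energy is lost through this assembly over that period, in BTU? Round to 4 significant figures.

8399000 BTU

0.8539/0.7847 = 1.0882
R_total = 72.04 + 1.0882 = 73.128 ft²·°F·h/BTU
Q = 2085 × 78.64 / 73.128 = 2242.2 BTU/h
E = 2242.2 × 3746 = 8399100 BTU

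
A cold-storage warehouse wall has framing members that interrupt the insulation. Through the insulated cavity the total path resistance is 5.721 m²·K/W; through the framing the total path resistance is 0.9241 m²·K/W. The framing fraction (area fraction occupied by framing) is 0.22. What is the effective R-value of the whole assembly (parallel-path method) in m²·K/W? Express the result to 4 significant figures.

2.671 m²·K/W

U_eff = 0.78/5.721 + 0.22/0.9241 = 0.13634 + 0.23807 = 0.37441
R_eff = 1/U_eff = 2.6709 m²·K/W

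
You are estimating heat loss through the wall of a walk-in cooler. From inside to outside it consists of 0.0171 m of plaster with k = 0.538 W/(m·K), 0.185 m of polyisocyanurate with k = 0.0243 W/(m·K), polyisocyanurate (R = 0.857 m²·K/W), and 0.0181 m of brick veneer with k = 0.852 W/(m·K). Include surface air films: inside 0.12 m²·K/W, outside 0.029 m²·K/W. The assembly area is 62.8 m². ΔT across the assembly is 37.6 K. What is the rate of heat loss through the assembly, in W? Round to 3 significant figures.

272 W

0.0171/0.538 = 0.03178
0.185/0.0243 = 7.613
0.0181/0.852 = 0.02124
R_total = 0.12 + 0.03178 + 7.613 + 0.857 + 0.02124 + 0.029 = 8.672 m²·K/W
Q = A·ΔT/R = 62.8 × 37.6 / 8.672 = 272.3 W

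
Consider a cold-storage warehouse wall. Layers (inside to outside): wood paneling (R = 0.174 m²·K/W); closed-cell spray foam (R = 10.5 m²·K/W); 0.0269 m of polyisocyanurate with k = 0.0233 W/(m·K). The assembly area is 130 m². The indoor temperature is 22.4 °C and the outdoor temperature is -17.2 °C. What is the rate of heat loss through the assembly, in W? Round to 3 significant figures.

435 W

0.0269/0.0233 = 1.155
R_total = 0.174 + 10.5 + 1.155 = 11.83 m²·K/W
Q = A·ΔT/R = 130 × (22.4 − (-17.2)) / 11.83 = 435.2 W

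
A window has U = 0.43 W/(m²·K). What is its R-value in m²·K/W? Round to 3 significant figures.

R = 1/U = 1/0.43 = 2.326

2.33 m²·K/W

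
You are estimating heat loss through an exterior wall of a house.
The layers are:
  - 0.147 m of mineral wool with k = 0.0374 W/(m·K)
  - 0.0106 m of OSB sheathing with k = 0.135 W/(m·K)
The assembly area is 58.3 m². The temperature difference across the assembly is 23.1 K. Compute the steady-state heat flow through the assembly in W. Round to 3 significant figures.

0.147/0.0374 = 3.93
0.0106/0.135 = 0.07852
R_total = 3.93 + 0.07852 = 4.009 m²·K/W
Q = A·ΔT/R = 58.3 × 23.1 / 4.009 = 335.9 W

336 W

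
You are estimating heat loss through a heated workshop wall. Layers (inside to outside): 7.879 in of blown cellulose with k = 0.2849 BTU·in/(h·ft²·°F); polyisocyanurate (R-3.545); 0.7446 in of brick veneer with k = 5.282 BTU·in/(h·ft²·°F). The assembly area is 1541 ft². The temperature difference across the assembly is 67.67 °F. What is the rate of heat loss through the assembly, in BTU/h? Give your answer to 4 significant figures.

7.879/0.2849 = 27.655
0.7446/5.282 = 0.14097
R_total = 27.655 + 3.545 + 0.14097 = 31.341 ft²·°F·h/BTU
Q = A·ΔT/R = 1541 × 67.67 / 31.341 = 3327.2 BTU/h

3327 BTU/h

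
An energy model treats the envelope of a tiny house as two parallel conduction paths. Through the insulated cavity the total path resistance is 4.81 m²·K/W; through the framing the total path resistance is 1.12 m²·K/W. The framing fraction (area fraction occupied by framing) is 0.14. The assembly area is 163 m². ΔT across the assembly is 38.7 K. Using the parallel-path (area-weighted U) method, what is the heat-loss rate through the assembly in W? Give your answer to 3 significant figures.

1920 W

U_eff = 0.86/4.81 + 0.14/1.12 = 0.1788 + 0.125 = 0.3038
R_eff = 1/U_eff = 3.292 m²·K/W
Q = 163 × 38.7 / 3.292 = 1916 W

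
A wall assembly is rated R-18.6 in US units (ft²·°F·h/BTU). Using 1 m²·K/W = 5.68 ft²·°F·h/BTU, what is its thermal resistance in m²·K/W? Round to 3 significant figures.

R_SI = 18.6/5.68 = 3.275

3.27 m²·K/W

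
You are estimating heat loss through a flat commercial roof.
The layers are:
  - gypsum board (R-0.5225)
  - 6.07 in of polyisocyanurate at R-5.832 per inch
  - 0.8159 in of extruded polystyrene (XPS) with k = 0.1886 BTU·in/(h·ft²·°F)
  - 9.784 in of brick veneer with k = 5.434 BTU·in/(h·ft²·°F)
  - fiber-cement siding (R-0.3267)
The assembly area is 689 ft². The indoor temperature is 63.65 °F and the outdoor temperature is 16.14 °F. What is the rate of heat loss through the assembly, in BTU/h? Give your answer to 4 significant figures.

6.07 × 5.832 = 35.4
0.8159/0.1886 = 4.3261
9.784/5.434 = 1.8005
R_total = 0.5225 + 35.4 + 4.3261 + 1.8005 + 0.3267 = 42.376 ft²·°F·h/BTU
Q = A·ΔT/R = 689 × (63.65 − 16.14) / 42.376 = 772.47 BTU/h

772.5 BTU/h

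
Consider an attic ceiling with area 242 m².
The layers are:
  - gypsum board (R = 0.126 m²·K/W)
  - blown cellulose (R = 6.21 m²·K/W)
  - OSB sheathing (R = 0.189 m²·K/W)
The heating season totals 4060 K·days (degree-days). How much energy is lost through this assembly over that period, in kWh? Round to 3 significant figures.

R_total = 0.126 + 6.21 + 0.189 = 6.525 m²·K/W
E = A × HDD × 24 / R / 1000 = 242 × 4060 × 24 / 6.525 / 1000 = 3614 kWh

3610 kWh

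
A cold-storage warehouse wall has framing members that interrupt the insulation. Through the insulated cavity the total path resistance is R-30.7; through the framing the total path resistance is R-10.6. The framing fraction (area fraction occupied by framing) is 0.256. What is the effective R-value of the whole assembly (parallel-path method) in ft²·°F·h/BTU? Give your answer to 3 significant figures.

20.7 ft²·°F·h/BTU

U_eff = 0.744/30.7 + 0.256/10.6 = 0.02423 + 0.02415 = 0.04839
R_eff = 1/U_eff = 20.67 ft²·°F·h/BTU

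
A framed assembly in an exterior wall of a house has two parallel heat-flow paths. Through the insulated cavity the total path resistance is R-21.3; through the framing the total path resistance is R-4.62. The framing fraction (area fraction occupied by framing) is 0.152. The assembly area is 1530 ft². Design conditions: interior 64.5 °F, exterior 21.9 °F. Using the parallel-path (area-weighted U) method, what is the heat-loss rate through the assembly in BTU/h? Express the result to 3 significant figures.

U_eff = 0.848/21.3 + 0.152/4.62 = 0.03981 + 0.0329 = 0.07271
R_eff = 1/U_eff = 13.75 ft²·°F·h/BTU
Q = 1530 × (64.5 − 21.9) / 13.75 = 4739 BTU/h

4740 BTU/h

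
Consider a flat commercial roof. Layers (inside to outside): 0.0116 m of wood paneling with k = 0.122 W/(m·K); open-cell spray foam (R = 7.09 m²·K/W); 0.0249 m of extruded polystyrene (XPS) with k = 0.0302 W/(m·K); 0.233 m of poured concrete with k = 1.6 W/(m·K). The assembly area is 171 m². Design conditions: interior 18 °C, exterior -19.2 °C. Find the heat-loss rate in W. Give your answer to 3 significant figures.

780 W

0.0116/0.122 = 0.09508
0.0249/0.0302 = 0.8245
0.233/1.6 = 0.1456
R_total = 0.09508 + 7.09 + 0.8245 + 0.1456 = 8.155 m²·K/W
Q = A·ΔT/R = 171 × (18 − (-19.2)) / 8.155 = 780 W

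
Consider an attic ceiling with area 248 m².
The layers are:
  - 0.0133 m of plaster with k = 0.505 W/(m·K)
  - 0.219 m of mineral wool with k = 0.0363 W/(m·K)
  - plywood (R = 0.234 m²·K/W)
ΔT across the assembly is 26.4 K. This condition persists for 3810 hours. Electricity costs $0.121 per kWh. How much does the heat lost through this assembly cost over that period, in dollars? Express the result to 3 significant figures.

480 dollars

0.0133/0.505 = 0.02634
0.219/0.0363 = 6.033
R_total = 0.02634 + 6.033 + 0.234 = 6.293 m²·K/W
Q = 248 × 26.4 / 6.293 = 1040 W
E = 1040 W × 3810 h / 1000 = 3964 kWh
Cost = 3964 × 0.121 = $479.6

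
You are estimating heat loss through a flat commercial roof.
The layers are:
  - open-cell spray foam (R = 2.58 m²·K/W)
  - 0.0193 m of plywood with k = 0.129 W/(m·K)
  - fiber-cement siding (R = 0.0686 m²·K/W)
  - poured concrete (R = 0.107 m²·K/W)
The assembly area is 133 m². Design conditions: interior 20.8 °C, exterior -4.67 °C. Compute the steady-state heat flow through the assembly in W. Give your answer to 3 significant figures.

1170 W

0.0193/0.129 = 0.1496
R_total = 2.58 + 0.1496 + 0.0686 + 0.107 = 2.905 m²·K/W
Q = A·ΔT/R = 133 × (20.8 − (-4.67)) / 2.905 = 1166 W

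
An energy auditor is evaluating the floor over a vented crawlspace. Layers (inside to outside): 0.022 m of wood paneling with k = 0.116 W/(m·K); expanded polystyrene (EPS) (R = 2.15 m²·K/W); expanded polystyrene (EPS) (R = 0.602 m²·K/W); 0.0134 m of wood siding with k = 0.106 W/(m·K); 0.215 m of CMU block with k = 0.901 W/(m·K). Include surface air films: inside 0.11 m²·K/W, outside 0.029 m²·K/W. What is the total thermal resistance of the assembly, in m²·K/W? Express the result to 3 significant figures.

0.022/0.116 = 0.1897
0.0134/0.106 = 0.1264
0.215/0.901 = 0.2386
R_total = 0.11 + 0.1897 + 2.15 + 0.602 + 0.1264 + 0.2386 + 0.029 = 3.446 m²·K/W

3.45 m²·K/W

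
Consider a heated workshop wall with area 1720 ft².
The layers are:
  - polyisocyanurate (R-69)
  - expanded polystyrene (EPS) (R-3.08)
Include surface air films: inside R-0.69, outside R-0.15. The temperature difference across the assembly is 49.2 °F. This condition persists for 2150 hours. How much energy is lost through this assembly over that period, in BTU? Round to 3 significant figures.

R_total = 0.69 + 69 + 3.08 + 0.15 = 72.92 ft²·°F·h/BTU
Q = 1720 × 49.2 / 72.92 = 1161 BTU/h
E = 1161 × 2150 = 2495000 BTU

2500000 BTU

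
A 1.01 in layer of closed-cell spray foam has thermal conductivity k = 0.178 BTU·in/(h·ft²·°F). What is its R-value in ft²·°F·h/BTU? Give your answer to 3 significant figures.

R = L/k = 1.01/0.178 = 5.674 ft²·°F·h/BTU

5.67 ft²·°F·h/BTU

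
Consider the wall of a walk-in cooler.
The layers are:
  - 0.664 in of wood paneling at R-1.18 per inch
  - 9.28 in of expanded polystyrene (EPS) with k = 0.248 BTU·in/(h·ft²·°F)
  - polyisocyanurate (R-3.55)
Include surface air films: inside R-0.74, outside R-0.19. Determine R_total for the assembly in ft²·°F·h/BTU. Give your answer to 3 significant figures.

42.7 ft²·°F·h/BTU

0.664 × 1.18 = 0.7835
9.28/0.248 = 37.42
R_total = 0.74 + 0.7835 + 37.42 + 3.55 + 0.19 = 42.68 ft²·°F·h/BTU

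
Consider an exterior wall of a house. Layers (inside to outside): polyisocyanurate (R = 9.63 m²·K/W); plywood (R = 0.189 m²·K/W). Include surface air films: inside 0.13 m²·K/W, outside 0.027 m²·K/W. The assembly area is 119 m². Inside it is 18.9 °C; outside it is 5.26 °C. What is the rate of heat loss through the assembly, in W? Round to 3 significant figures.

R_total = 0.13 + 9.63 + 0.189 + 0.027 = 9.976 m²·K/W
Q = A·ΔT/R = 119 × (18.9 − 5.26) / 9.976 = 162.7 W

163 W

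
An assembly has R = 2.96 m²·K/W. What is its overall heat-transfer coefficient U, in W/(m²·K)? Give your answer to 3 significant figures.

U = 1/R = 1/2.96 = 0.3378

0.338 W/(m²·K)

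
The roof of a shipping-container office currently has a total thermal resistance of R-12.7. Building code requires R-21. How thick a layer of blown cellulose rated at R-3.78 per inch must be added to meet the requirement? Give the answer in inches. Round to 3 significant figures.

2.20 in

ΔR = 21 − 12.7 = 8.3 ft²·°F·h/BTU
L = ΔR / (R/in) = 8.3/3.78 = 2.196 in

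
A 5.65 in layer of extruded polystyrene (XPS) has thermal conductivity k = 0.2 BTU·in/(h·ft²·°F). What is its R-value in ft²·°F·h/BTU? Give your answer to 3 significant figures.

28.2 ft²·°F·h/BTU

R = L/k = 5.65/0.2 = 28.25 ft²·°F·h/BTU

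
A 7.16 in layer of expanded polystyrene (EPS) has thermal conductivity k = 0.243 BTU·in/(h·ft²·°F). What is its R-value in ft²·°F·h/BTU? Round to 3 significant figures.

R = L/k = 7.16/0.243 = 29.47 ft²·°F·h/BTU

29.5 ft²·°F·h/BTU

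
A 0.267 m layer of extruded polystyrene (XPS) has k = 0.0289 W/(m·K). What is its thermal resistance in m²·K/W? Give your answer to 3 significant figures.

9.24 m²·K/W

R = L/k = 0.267/0.0289 = 9.239 m²·K/W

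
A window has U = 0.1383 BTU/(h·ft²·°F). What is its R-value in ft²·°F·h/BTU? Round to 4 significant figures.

7.231 ft²·°F·h/BTU

R = 1/U = 1/0.1383 = 7.2307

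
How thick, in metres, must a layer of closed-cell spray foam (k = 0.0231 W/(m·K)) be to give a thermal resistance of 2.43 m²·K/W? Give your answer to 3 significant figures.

L = R·k = 2.43 × 0.0231 = 0.05613 m

0.0561 m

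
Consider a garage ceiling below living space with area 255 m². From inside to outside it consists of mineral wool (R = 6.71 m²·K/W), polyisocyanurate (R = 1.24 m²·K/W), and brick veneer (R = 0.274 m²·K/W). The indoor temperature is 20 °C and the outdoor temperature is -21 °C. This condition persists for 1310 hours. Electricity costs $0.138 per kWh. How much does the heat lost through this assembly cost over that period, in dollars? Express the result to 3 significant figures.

230 dollars

R_total = 6.71 + 1.24 + 0.274 = 8.224 m²·K/W
Q = 255 × (20 − (-21)) / 8.224 = 1271 W
E = 1271 W × 1310 h / 1000 = 1665 kWh
Cost = 1665 × 0.138 = $229.8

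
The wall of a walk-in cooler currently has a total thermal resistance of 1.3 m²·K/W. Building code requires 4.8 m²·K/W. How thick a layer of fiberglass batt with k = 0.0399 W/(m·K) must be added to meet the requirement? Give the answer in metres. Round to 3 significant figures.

ΔR = 4.8 − 1.3 = 3.5 m²·K/W
L = ΔR × k = 3.5 × 0.0399 = 0.1396 m

0.140 m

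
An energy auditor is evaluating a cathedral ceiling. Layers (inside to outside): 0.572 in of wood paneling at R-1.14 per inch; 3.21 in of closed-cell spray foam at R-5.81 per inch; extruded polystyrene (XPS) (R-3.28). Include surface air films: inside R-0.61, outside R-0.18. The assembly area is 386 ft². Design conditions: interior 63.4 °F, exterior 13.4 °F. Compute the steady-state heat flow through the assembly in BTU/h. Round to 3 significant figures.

826 BTU/h

0.572 × 1.14 = 0.6521
3.21 × 5.81 = 18.65
R_total = 0.61 + 0.6521 + 18.65 + 3.28 + 0.18 = 23.37 ft²·°F·h/BTU
Q = A·ΔT/R = 386 × (63.4 − 13.4) / 23.37 = 825.8 BTU/h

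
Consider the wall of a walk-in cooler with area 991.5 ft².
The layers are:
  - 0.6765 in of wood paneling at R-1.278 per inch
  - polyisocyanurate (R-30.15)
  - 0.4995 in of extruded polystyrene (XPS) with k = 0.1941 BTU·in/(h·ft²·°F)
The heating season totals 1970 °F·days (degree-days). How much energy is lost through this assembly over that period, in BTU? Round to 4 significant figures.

1396000 BTU

0.6765 × 1.278 = 0.86457
0.4995/0.1941 = 2.5734
R_total = 0.86457 + 30.15 + 2.5734 = 33.588 ft²·°F·h/BTU
E = A × HDD × 24 / R = 991.5 × 1970 × 24 / 33.588 = 1395700 BTU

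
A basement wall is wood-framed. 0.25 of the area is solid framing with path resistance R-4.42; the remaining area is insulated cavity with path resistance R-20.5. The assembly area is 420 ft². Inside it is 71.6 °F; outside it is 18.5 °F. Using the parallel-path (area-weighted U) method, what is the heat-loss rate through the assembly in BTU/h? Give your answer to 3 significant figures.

U_eff = 0.75/20.5 + 0.25/4.42 = 0.03659 + 0.05656 = 0.09315
R_eff = 1/U_eff = 10.74 ft²·°F·h/BTU
Q = 420 × (71.6 − 18.5) / 10.74 = 2077 BTU/h

2080 BTU/h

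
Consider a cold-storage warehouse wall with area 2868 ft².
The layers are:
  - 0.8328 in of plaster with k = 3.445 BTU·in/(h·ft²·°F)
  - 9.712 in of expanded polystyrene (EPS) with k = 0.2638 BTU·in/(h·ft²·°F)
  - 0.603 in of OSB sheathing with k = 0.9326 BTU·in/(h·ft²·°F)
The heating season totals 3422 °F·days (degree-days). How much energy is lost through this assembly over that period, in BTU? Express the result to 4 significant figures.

0.8328/3.445 = 0.24174
9.712/0.2638 = 36.816
0.603/0.9326 = 0.64658
R_total = 0.24174 + 36.816 + 0.64658 = 37.704 ft²·°F·h/BTU
E = A × HDD × 24 / R = 2868 × 3422 × 24 / 37.704 = 6247100 BTU

6247000 BTU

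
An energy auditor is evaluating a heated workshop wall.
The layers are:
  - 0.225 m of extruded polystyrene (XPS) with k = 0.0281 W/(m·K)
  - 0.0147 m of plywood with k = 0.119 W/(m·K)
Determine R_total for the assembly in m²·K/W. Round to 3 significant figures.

0.225/0.0281 = 8.007
0.0147/0.119 = 0.1235
R_total = 8.007 + 0.1235 = 8.131 m²·K/W

8.13 m²·K/W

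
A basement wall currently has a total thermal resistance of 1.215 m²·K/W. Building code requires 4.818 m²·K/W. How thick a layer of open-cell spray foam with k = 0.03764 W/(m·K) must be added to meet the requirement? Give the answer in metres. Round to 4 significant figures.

0.1356 m

ΔR = 4.818 − 1.215 = 3.603 m²·K/W
L = ΔR × k = 3.603 × 0.03764 = 0.13562 m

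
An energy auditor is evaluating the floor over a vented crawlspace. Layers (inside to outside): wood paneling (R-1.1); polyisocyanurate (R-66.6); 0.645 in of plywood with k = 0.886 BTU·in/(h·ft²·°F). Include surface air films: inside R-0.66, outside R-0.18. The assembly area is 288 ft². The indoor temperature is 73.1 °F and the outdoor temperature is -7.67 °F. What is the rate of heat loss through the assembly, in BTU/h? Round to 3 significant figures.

336 BTU/h

0.645/0.886 = 0.728
R_total = 0.66 + 1.1 + 66.6 + 0.728 + 0.18 = 69.27 ft²·°F·h/BTU
Q = A·ΔT/R = 288 × (73.1 − (-7.67)) / 69.27 = 335.8 BTU/h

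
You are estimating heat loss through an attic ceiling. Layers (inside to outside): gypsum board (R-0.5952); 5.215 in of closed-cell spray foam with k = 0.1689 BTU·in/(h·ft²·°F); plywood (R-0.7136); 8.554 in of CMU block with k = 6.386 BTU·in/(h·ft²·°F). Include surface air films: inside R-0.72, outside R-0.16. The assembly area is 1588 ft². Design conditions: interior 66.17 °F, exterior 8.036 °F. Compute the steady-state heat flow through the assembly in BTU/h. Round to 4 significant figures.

5.215/0.1689 = 30.876
8.554/6.386 = 1.3395
R_total = 0.72 + 0.5952 + 30.876 + 0.7136 + 1.3395 + 0.16 = 34.405 ft²·°F·h/BTU
Q = A·ΔT/R = 1588 × (66.17 − 8.036) / 34.405 = 2683.3 BTU/h

2683 BTU/h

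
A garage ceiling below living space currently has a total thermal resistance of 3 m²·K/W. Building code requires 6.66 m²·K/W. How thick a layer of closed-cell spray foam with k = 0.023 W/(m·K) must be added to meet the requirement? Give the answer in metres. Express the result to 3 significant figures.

0.0842 m

ΔR = 6.66 − 3 = 3.66 m²·K/W
L = ΔR × k = 3.66 × 0.023 = 0.08418 m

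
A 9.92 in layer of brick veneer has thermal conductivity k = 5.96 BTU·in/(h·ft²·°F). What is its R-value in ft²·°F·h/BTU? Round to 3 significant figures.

R = L/k = 9.92/5.96 = 1.664 ft²·°F·h/BTU

1.66 ft²·°F·h/BTU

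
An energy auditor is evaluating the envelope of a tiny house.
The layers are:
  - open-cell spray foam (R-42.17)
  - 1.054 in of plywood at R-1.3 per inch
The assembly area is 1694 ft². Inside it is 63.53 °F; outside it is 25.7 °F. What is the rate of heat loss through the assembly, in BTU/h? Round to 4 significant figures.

1472 BTU/h

1.054 × 1.3 = 1.3702
R_total = 42.17 + 1.3702 = 43.54 ft²·°F·h/BTU
Q = A·ΔT/R = 1694 × (63.53 − 25.7) / 43.54 = 1471.8 BTU/h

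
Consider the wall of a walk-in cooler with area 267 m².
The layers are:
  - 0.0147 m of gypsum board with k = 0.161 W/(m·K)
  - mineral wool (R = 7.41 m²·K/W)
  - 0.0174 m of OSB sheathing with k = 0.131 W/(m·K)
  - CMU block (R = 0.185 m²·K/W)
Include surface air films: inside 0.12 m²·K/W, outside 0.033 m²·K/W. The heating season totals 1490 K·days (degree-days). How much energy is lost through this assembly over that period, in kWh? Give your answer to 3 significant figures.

0.0147/0.161 = 0.0913
0.0174/0.131 = 0.1328
R_total = 0.12 + 0.0913 + 7.41 + 0.1328 + 0.185 + 0.033 = 7.972 m²·K/W
E = A × HDD × 24 / R / 1000 = 267 × 1490 × 24 / 7.972 / 1000 = 1198 kWh

1200 kWh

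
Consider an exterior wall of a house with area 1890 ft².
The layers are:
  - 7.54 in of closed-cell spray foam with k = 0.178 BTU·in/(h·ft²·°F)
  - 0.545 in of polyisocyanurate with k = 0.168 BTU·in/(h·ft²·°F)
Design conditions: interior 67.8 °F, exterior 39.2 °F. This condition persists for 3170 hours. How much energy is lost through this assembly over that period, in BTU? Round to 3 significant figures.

7.54/0.178 = 42.36
0.545/0.168 = 3.244
R_total = 42.36 + 3.244 = 45.6 ft²·°F·h/BTU
Q = 1890 × (67.8 − 39.2) / 45.6 = 1185 BTU/h
E = 1185 × 3170 = 3757000 BTU

3760000 BTU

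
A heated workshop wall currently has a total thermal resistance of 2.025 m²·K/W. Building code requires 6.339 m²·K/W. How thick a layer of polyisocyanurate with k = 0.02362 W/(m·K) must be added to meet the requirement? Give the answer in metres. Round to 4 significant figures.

0.1019 m

ΔR = 6.339 − 2.025 = 4.314 m²·K/W
L = ΔR × k = 4.314 × 0.02362 = 0.1019 m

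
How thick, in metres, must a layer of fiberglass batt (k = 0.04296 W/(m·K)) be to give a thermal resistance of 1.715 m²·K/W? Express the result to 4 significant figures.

0.07368 m

L = R·k = 1.715 × 0.04296 = 0.073676 m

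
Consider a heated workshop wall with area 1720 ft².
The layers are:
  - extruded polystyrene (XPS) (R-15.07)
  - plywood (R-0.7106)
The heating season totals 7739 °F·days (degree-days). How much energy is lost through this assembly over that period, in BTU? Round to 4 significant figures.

R_total = 15.07 + 0.7106 = 15.781 ft²·°F·h/BTU
E = A × HDD × 24 / R = 1720 × 7739 × 24 / 15.781 = 20244000 BTU

20240000 BTU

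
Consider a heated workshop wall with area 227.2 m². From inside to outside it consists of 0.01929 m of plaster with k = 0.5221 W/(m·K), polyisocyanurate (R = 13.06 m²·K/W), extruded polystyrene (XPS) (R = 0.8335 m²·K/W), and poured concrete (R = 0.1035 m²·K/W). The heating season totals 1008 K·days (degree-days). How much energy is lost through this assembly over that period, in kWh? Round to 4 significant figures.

391.7 kWh

0.01929/0.5221 = 0.036947
R_total = 0.036947 + 13.06 + 0.8335 + 0.1035 = 14.034 m²·K/W
E = A × HDD × 24 / R / 1000 = 227.2 × 1008 × 24 / 14.034 / 1000 = 391.65 kWh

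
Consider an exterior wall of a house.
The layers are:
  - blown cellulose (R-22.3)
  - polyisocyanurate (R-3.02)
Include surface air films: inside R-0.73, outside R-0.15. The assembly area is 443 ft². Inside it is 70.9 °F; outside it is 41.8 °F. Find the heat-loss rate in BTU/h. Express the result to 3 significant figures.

R_total = 0.73 + 22.3 + 3.02 + 0.15 = 26.2 ft²·°F·h/BTU
Q = A·ΔT/R = 443 × (70.9 − 41.8) / 26.2 = 492 BTU/h

492 BTU/h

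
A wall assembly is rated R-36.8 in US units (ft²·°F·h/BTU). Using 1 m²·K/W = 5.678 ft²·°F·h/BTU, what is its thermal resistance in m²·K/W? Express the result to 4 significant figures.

6.481 m²·K/W

R_SI = 36.8/5.678 = 6.4812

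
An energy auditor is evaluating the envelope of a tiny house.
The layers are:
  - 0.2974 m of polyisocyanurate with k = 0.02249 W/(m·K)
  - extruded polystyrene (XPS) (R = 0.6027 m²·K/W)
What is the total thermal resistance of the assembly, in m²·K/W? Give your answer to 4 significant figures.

13.83 m²·K/W

0.2974/0.02249 = 13.224
R_total = 13.224 + 0.6027 = 13.826 m²·K/W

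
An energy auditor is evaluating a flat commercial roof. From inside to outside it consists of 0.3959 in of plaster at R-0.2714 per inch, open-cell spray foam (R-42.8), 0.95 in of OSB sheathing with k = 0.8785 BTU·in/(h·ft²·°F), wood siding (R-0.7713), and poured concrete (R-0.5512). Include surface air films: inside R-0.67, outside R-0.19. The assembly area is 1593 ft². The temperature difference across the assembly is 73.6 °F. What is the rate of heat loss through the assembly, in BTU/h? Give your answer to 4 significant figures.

2539 BTU/h

0.3959 × 0.2714 = 0.10745
0.95/0.8785 = 1.0814
R_total = 0.67 + 0.10745 + 42.8 + 1.0814 + 0.7713 + 0.5512 + 0.19 = 46.171 ft²·°F·h/BTU
Q = A·ΔT/R = 1593 × 73.6 / 46.171 = 2539.3 BTU/h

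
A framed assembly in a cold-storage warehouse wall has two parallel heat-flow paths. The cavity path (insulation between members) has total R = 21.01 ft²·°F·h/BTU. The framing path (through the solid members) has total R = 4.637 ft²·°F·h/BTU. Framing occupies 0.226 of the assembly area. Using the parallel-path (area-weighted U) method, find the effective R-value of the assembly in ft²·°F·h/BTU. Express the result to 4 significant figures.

U_eff = 0.774/21.01 + 0.226/4.637 = 0.03684 + 0.048738 = 0.085578
R_eff = 1/U_eff = 11.685 ft²·°F·h/BTU

11.69 ft²·°F·h/BTU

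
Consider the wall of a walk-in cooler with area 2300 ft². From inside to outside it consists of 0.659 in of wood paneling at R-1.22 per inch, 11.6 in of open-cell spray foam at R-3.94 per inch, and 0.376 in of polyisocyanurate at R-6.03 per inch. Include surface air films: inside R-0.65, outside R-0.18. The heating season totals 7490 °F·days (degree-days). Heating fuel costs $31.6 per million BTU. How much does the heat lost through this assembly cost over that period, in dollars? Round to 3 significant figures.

0.659 × 1.22 = 0.804
11.6 × 3.94 = 45.7
0.376 × 6.03 = 2.267
R_total = 0.65 + 0.804 + 45.7 + 2.267 + 0.18 = 49.61 ft²·°F·h/BTU
E = A × HDD × 24 / R = 2300 × 7490 × 24 / 49.61 = 8335000 BTU
Cost = 8335000/10⁶ × 31.6 = $263.4

263 dollars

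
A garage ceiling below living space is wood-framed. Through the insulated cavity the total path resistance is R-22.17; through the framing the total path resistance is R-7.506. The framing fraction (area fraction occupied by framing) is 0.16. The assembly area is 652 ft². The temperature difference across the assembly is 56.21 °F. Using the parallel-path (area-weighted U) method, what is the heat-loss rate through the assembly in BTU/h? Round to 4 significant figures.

2170 BTU/h

U_eff = 0.84/22.17 + 0.16/7.506 = 0.037889 + 0.021316 = 0.059205
R_eff = 1/U_eff = 16.89 ft²·°F·h/BTU
Q = 652 × 56.21 / 16.89 = 2169.8 BTU/h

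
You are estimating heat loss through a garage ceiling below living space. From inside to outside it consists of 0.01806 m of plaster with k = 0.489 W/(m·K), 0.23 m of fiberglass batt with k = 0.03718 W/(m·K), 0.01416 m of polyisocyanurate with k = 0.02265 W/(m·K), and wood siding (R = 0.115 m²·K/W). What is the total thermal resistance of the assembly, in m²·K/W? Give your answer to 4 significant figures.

6.963 m²·K/W

0.01806/0.489 = 0.036933
0.23/0.03718 = 6.1861
0.01416/0.02265 = 0.62517
R_total = 0.036933 + 6.1861 + 0.62517 + 0.115 = 6.9632 m²·K/W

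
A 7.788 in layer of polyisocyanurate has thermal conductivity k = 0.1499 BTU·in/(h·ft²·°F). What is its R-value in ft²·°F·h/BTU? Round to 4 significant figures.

51.95 ft²·°F·h/BTU

R = L/k = 7.788/0.1499 = 51.955 ft²·°F·h/BTU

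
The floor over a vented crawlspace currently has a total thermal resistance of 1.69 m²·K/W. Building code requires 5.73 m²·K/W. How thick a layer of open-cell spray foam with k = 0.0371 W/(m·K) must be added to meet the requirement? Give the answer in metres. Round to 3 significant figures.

ΔR = 5.73 − 1.69 = 4.04 m²·K/W
L = ΔR × k = 4.04 × 0.0371 = 0.1499 m

0.150 m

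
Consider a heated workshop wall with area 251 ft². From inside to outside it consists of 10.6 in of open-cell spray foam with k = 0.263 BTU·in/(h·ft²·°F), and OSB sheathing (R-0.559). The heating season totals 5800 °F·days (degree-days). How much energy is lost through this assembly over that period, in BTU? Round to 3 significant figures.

855000 BTU

10.6/0.263 = 40.3
R_total = 40.3 + 0.559 = 40.86 ft²·°F·h/BTU
E = A × HDD × 24 / R = 251 × 5800 × 24 / 40.86 = 855000 BTU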